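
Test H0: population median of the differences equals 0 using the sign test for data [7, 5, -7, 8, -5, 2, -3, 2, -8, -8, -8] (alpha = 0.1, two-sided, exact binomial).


Step 1: Discard zero differences. Original n = 11; n_eff = number of nonzero differences = 11.
Nonzero differences (with sign): +7, +5, -7, +8, -5, +2, -3, +2, -8, -8, -8
Step 2: Count signs: positive = 5, negative = 6.
Step 3: Under H0: P(positive) = 0.5, so the number of positives S ~ Bin(11, 0.5).
Step 4: Two-sided exact p-value = sum of Bin(11,0.5) probabilities at or below the observed probability = 1.000000.
Step 5: alpha = 0.1. fail to reject H0.

n_eff = 11, pos = 5, neg = 6, p = 1.000000, fail to reject H0.


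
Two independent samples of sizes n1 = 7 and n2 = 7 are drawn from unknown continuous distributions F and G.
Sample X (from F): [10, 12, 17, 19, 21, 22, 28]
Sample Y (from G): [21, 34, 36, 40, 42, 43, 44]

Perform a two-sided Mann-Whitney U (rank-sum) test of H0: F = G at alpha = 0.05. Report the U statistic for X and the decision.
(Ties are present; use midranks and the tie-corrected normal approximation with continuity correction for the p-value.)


Step 1: Combine and sort all 14 observations; assign midranks.
sorted (value, group): (10,X), (12,X), (17,X), (19,X), (21,X), (21,Y), (22,X), (28,X), (34,Y), (36,Y), (40,Y), (42,Y), (43,Y), (44,Y)
ranks: 10->1, 12->2, 17->3, 19->4, 21->5.5, 21->5.5, 22->7, 28->8, 34->9, 36->10, 40->11, 42->12, 43->13, 44->14
Step 2: Rank sum for X: R1 = 1 + 2 + 3 + 4 + 5.5 + 7 + 8 = 30.5.
Step 3: U_X = R1 - n1(n1+1)/2 = 30.5 - 7*8/2 = 30.5 - 28 = 2.5.
       U_Y = n1*n2 - U_X = 49 - 2.5 = 46.5.
Step 4: Ties are present, so use the tie-corrected normal approximation (with continuity correction) for the p-value.
Step 5: p-value = 0.005956; compare to alpha = 0.05. reject H0.

U_X = 2.5, p = 0.005956, reject H0 at alpha = 0.05.


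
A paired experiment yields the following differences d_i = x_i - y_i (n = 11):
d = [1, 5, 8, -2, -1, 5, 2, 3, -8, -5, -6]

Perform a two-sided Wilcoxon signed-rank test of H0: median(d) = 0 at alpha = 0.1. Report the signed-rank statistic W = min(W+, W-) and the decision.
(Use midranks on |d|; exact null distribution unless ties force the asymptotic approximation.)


Step 1: Drop any zero differences (none here) and take |d_i|.
|d| = [1, 5, 8, 2, 1, 5, 2, 3, 8, 5, 6]
Step 2: Midrank |d_i| (ties get averaged ranks).
ranks: |1|->1.5, |5|->7, |8|->10.5, |2|->3.5, |1|->1.5, |5|->7, |2|->3.5, |3|->5, |8|->10.5, |5|->7, |6|->9
Step 3: Attach original signs; sum ranks with positive sign and with negative sign.
W+ = 1.5 + 7 + 10.5 + 7 + 3.5 + 5 = 34.5
W- = 3.5 + 1.5 + 10.5 + 7 + 9 = 31.5
(Check: W+ + W- = 66 should equal n(n+1)/2 = 66.)
Step 4: Test statistic W = min(W+, W-) = 31.5.
Step 5: Ties in |d|, so use the tie-corrected normal approximation.
        E[W] = n(n+1)/4 = 11*12/4 = 33.
        Tie groups: |d|=1 (t=2), |d|=2 (t=2), |d|=5 (t=3), |d|=8 (t=2); sum(t^3 - t) = 42.
        Var[W] = n(n+1)(2n+1)/24 - sum(t^3-t)/48 = 3036/24 - 42/48 = 125.625.
        z = (W - E[W]) / sqrt(Var[W]) = (31.5 - 33) / 11.2083 = -0.1338.
        Two-sided p = 2*Phi(z) = 0.893537.
Step 6: alpha = 0.1. fail to reject H0.

W+ = 34.5, W- = 31.5, W = min = 31.5, p = 0.893537, fail to reject H0.


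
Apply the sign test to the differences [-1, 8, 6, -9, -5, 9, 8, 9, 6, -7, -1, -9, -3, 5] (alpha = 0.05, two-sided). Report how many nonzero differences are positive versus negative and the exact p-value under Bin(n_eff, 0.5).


Step 1: Discard zero differences. Original n = 14; n_eff = number of nonzero differences = 14.
Nonzero differences (with sign): -1, +8, +6, -9, -5, +9, +8, +9, +6, -7, -1, -9, -3, +5
Step 2: Count signs: positive = 7, negative = 7.
Step 3: Under H0: P(positive) = 0.5, so the number of positives S ~ Bin(14, 0.5).
Step 4: Two-sided exact p-value = sum of Bin(14,0.5) probabilities at or below the observed probability = 1.000000.
Step 5: alpha = 0.05. fail to reject H0.

n_eff = 14, pos = 7, neg = 7, p = 1.000000, fail to reject H0.


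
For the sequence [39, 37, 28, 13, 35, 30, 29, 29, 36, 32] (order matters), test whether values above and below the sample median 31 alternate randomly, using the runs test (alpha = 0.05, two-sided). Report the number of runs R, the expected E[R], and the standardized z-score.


Step 1: Compute median = 31; label A = above, B = below.
Labels in order: AABBABBBAA  (n_A = 5, n_B = 5)
Step 2: Count runs R = 5.
Step 3: Under H0 (random ordering), E[R] = 2*n_A*n_B/(n_A+n_B) + 1 = 2*5*5/10 + 1 = 6.0000.
        Var[R] = 2*n_A*n_B*(2*n_A*n_B - n_A - n_B) / ((n_A+n_B)^2 * (n_A+n_B-1)) = 2000/900 = 2.2222.
        SD[R] = 1.4907.
Step 4: Continuity-corrected z = (R + 0.5 - E[R]) / SD[R] = (5 + 0.5 - 6.0000) / 1.4907 = -0.3354.
Step 5: Two-sided p-value via normal approximation = 2*(1 - Phi(|z|)) = 0.737316.
Step 6: alpha = 0.05. fail to reject H0.

R = 5, z = -0.3354, p = 0.737316, fail to reject H0.


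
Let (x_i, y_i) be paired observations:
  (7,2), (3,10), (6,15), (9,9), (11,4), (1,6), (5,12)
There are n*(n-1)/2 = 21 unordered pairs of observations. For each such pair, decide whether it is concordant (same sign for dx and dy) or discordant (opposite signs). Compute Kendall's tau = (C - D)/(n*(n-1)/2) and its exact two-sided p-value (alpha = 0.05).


Step 1: Enumerate the 21 unordered pairs (i,j) with i<j and classify each by sign(x_j-x_i) * sign(y_j-y_i).
  (1,2):dx=-4,dy=+8->D; (1,3):dx=-1,dy=+13->D; (1,4):dx=+2,dy=+7->C; (1,5):dx=+4,dy=+2->C
  (1,6):dx=-6,dy=+4->D; (1,7):dx=-2,dy=+10->D; (2,3):dx=+3,dy=+5->C; (2,4):dx=+6,dy=-1->D
  (2,5):dx=+8,dy=-6->D; (2,6):dx=-2,dy=-4->C; (2,7):dx=+2,dy=+2->C; (3,4):dx=+3,dy=-6->D
  (3,5):dx=+5,dy=-11->D; (3,6):dx=-5,dy=-9->C; (3,7):dx=-1,dy=-3->C; (4,5):dx=+2,dy=-5->D
  (4,6):dx=-8,dy=-3->C; (4,7):dx=-4,dy=+3->D; (5,6):dx=-10,dy=+2->D; (5,7):dx=-6,dy=+8->D
  (6,7):dx=+4,dy=+6->C
Step 2: C = 9, D = 12, total pairs = 21.
Step 3: tau = (C - D)/(n(n-1)/2) = (9 - 12)/21 = -0.142857.
Step 4: Exact two-sided p-value (enumerate n! = 5040 permutations of y under H0): p = 0.772619.
Step 5: alpha = 0.05. fail to reject H0.

tau_b = -0.1429 (C=9, D=12), p = 0.772619, fail to reject H0.


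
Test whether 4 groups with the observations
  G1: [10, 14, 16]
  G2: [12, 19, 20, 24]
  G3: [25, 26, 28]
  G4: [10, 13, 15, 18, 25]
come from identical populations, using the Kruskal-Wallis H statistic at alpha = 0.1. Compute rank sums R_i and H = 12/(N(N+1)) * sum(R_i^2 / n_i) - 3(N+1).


Step 1: Combine all N = 15 observations and assign midranks.
sorted (value, group, rank): (10,G1,1.5), (10,G4,1.5), (12,G2,3), (13,G4,4), (14,G1,5), (15,G4,6), (16,G1,7), (18,G4,8), (19,G2,9), (20,G2,10), (24,G2,11), (25,G3,12.5), (25,G4,12.5), (26,G3,14), (28,G3,15)
Step 2: Sum ranks within each group.
R_1 = 13.5 (n_1 = 3)
R_2 = 33 (n_2 = 4)
R_3 = 41.5 (n_3 = 3)
R_4 = 32 (n_4 = 5)
Step 3: H = 12/(N(N+1)) * sum(R_i^2/n_i) - 3(N+1)
     = 12/(15*16) * (13.5^2/3 + 33^2/4 + 41.5^2/3 + 32^2/5) - 3*16
     = 0.050000 * 1111.88 - 48
     = 7.594167.
Step 4: Ties present; correction factor C = 1 - 12/(15^3 - 15) = 0.996429. Corrected H = 7.594167 / 0.996429 = 7.621386.
Step 5: Under H0, H ~ chi^2(3); p-value = 0.054520.
Step 6: alpha = 0.1. reject H0.

H = 7.6214, df = 3, p = 0.054520, reject H0.


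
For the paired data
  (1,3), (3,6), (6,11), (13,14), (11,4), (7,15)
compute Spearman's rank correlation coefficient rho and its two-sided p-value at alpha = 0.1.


Step 1: Rank x and y separately (midranks; no ties here).
rank(x): 1->1, 3->2, 6->3, 13->6, 11->5, 7->4
rank(y): 3->1, 6->3, 11->4, 14->5, 4->2, 15->6
Step 2: d_i = R_x(i) - R_y(i); compute d_i^2.
  (1-1)^2=0, (2-3)^2=1, (3-4)^2=1, (6-5)^2=1, (5-2)^2=9, (4-6)^2=4
sum(d^2) = 16.
Step 3: rho = 1 - 6*16 / (6*(6^2 - 1)) = 1 - 96/210 = 0.542857.
Step 4: Under H0, t = rho * sqrt((n-2)/(1-rho^2)) = 1.2928 ~ t(4).
Step 5: Two-sided p-value from the t-distribution with 4 df = 0.265703.
Step 6: alpha = 0.1. fail to reject H0.

rho = 0.5429, p = 0.265703, fail to reject H0 at alpha = 0.1.


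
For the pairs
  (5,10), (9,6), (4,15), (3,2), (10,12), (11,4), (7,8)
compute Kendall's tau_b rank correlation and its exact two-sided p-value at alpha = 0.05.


Step 1: Enumerate the 21 unordered pairs (i,j) with i<j and classify each by sign(x_j-x_i) * sign(y_j-y_i).
  (1,2):dx=+4,dy=-4->D; (1,3):dx=-1,dy=+5->D; (1,4):dx=-2,dy=-8->C; (1,5):dx=+5,dy=+2->C
  (1,6):dx=+6,dy=-6->D; (1,7):dx=+2,dy=-2->D; (2,3):dx=-5,dy=+9->D; (2,4):dx=-6,dy=-4->C
  (2,5):dx=+1,dy=+6->C; (2,6):dx=+2,dy=-2->D; (2,7):dx=-2,dy=+2->D; (3,4):dx=-1,dy=-13->C
  (3,5):dx=+6,dy=-3->D; (3,6):dx=+7,dy=-11->D; (3,7):dx=+3,dy=-7->D; (4,5):dx=+7,dy=+10->C
  (4,6):dx=+8,dy=+2->C; (4,7):dx=+4,dy=+6->C; (5,6):dx=+1,dy=-8->D; (5,7):dx=-3,dy=-4->C
  (6,7):dx=-4,dy=+4->D
Step 2: C = 9, D = 12, total pairs = 21.
Step 3: tau = (C - D)/(n(n-1)/2) = (9 - 12)/21 = -0.142857.
Step 4: Exact two-sided p-value (enumerate n! = 5040 permutations of y under H0): p = 0.772619.
Step 5: alpha = 0.05. fail to reject H0.

tau_b = -0.1429 (C=9, D=12), p = 0.772619, fail to reject H0.


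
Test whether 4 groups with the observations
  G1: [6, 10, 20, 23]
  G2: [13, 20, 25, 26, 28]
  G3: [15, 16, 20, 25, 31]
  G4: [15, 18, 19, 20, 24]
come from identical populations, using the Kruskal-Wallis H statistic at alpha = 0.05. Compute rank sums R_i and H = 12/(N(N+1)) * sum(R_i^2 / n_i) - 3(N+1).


Step 1: Combine all N = 19 observations and assign midranks.
sorted (value, group, rank): (6,G1,1), (10,G1,2), (13,G2,3), (15,G3,4.5), (15,G4,4.5), (16,G3,6), (18,G4,7), (19,G4,8), (20,G1,10.5), (20,G2,10.5), (20,G3,10.5), (20,G4,10.5), (23,G1,13), (24,G4,14), (25,G2,15.5), (25,G3,15.5), (26,G2,17), (28,G2,18), (31,G3,19)
Step 2: Sum ranks within each group.
R_1 = 26.5 (n_1 = 4)
R_2 = 64 (n_2 = 5)
R_3 = 55.5 (n_3 = 5)
R_4 = 44 (n_4 = 5)
Step 3: H = 12/(N(N+1)) * sum(R_i^2/n_i) - 3(N+1)
     = 12/(19*20) * (26.5^2/4 + 64^2/5 + 55.5^2/5 + 44^2/5) - 3*20
     = 0.031579 * 1998.01 - 60
     = 3.095132.
Step 4: Ties present; correction factor C = 1 - 72/(19^3 - 19) = 0.989474. Corrected H = 3.095132 / 0.989474 = 3.128059.
Step 5: Under H0, H ~ chi^2(3); p-value = 0.372299.
Step 6: alpha = 0.05. fail to reject H0.

H = 3.1281, df = 3, p = 0.372299, fail to reject H0.


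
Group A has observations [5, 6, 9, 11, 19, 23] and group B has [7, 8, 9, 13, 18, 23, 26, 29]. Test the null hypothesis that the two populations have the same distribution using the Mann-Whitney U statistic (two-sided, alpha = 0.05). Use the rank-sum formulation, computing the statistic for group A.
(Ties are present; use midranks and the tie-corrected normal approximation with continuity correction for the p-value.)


Step 1: Combine and sort all 14 observations; assign midranks.
sorted (value, group): (5,X), (6,X), (7,Y), (8,Y), (9,X), (9,Y), (11,X), (13,Y), (18,Y), (19,X), (23,X), (23,Y), (26,Y), (29,Y)
ranks: 5->1, 6->2, 7->3, 8->4, 9->5.5, 9->5.5, 11->7, 13->8, 18->9, 19->10, 23->11.5, 23->11.5, 26->13, 29->14
Step 2: Rank sum for X: R1 = 1 + 2 + 5.5 + 7 + 10 + 11.5 = 37.
Step 3: U_X = R1 - n1(n1+1)/2 = 37 - 6*7/2 = 37 - 21 = 16.
       U_Y = n1*n2 - U_X = 48 - 16 = 32.
Step 4: Ties are present, so use the tie-corrected normal approximation (with continuity correction) for the p-value.
Step 5: p-value = 0.331857; compare to alpha = 0.05. fail to reject H0.

U_X = 16, p = 0.331857, fail to reject H0 at alpha = 0.05.


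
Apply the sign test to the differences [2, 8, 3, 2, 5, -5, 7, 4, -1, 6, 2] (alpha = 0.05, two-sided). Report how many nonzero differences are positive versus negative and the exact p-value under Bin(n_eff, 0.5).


Step 1: Discard zero differences. Original n = 11; n_eff = number of nonzero differences = 11.
Nonzero differences (with sign): +2, +8, +3, +2, +5, -5, +7, +4, -1, +6, +2
Step 2: Count signs: positive = 9, negative = 2.
Step 3: Under H0: P(positive) = 0.5, so the number of positives S ~ Bin(11, 0.5).
Step 4: Two-sided exact p-value = sum of Bin(11,0.5) probabilities at or below the observed probability = 0.065430.
Step 5: alpha = 0.05. fail to reject H0.

n_eff = 11, pos = 9, neg = 2, p = 0.065430, fail to reject H0.


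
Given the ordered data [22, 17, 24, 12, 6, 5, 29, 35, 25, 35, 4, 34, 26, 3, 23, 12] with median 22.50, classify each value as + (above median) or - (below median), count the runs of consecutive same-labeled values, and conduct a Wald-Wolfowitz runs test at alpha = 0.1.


Step 1: Compute median = 22.50; label A = above, B = below.
Labels in order: BBABBBAAAABAABAB  (n_A = 8, n_B = 8)
Step 2: Count runs R = 9.
Step 3: Under H0 (random ordering), E[R] = 2*n_A*n_B/(n_A+n_B) + 1 = 2*8*8/16 + 1 = 9.0000.
        Var[R] = 2*n_A*n_B*(2*n_A*n_B - n_A - n_B) / ((n_A+n_B)^2 * (n_A+n_B-1)) = 14336/3840 = 3.7333.
        SD[R] = 1.9322.
Step 4: R = E[R], so z = 0 with no continuity correction.
Step 5: Two-sided p-value via normal approximation = 2*(1 - Phi(|z|)) = 1.000000.
Step 6: alpha = 0.1. fail to reject H0.

R = 9, z = 0.0000, p = 1.000000, fail to reject H0.


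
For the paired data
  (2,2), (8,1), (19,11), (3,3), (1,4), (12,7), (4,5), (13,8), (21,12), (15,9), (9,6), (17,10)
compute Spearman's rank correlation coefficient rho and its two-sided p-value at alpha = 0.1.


Step 1: Rank x and y separately (midranks; no ties here).
rank(x): 2->2, 8->5, 19->11, 3->3, 1->1, 12->7, 4->4, 13->8, 21->12, 15->9, 9->6, 17->10
rank(y): 2->2, 1->1, 11->11, 3->3, 4->4, 7->7, 5->5, 8->8, 12->12, 9->9, 6->6, 10->10
Step 2: d_i = R_x(i) - R_y(i); compute d_i^2.
  (2-2)^2=0, (5-1)^2=16, (11-11)^2=0, (3-3)^2=0, (1-4)^2=9, (7-7)^2=0, (4-5)^2=1, (8-8)^2=0, (12-12)^2=0, (9-9)^2=0, (6-6)^2=0, (10-10)^2=0
sum(d^2) = 26.
Step 3: rho = 1 - 6*26 / (12*(12^2 - 1)) = 1 - 156/1716 = 0.909091.
Step 4: Under H0, t = rho * sqrt((n-2)/(1-rho^2)) = 6.9007 ~ t(10).
Step 5: Two-sided p-value from the t-distribution with 10 df = 0.000042.
Step 6: alpha = 0.1. reject H0.

rho = 0.9091, p = 0.000042, reject H0 at alpha = 0.1.


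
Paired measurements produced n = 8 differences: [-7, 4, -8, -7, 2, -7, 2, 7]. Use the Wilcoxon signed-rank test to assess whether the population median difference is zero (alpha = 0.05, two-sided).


Step 1: Drop any zero differences (none here) and take |d_i|.
|d| = [7, 4, 8, 7, 2, 7, 2, 7]
Step 2: Midrank |d_i| (ties get averaged ranks).
ranks: |7|->5.5, |4|->3, |8|->8, |7|->5.5, |2|->1.5, |7|->5.5, |2|->1.5, |7|->5.5
Step 3: Attach original signs; sum ranks with positive sign and with negative sign.
W+ = 3 + 1.5 + 1.5 + 5.5 = 11.5
W- = 5.5 + 8 + 5.5 + 5.5 = 24.5
(Check: W+ + W- = 36 should equal n(n+1)/2 = 36.)
Step 4: Test statistic W = min(W+, W-) = 11.5.
Step 5: Ties in |d|, so use the tie-corrected normal approximation.
        E[W] = n(n+1)/4 = 8*9/4 = 18.
        Tie groups: |d|=2 (t=2), |d|=7 (t=4); sum(t^3 - t) = 66.
        Var[W] = n(n+1)(2n+1)/24 - sum(t^3-t)/48 = 1224/24 - 66/48 = 49.625.
        z = (W - E[W]) / sqrt(Var[W]) = (11.5 - 18) / 7.0445 = -0.9227.
        Two-sided p = 2*Phi(z) = 0.356161.
Step 6: alpha = 0.05. fail to reject H0.

W+ = 11.5, W- = 24.5, W = min = 11.5, p = 0.356161, fail to reject H0.


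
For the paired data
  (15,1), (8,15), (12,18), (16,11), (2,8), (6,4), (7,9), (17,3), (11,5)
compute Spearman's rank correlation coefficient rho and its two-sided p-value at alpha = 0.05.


Step 1: Rank x and y separately (midranks; no ties here).
rank(x): 15->7, 8->4, 12->6, 16->8, 2->1, 6->2, 7->3, 17->9, 11->5
rank(y): 1->1, 15->8, 18->9, 11->7, 8->5, 4->3, 9->6, 3->2, 5->4
Step 2: d_i = R_x(i) - R_y(i); compute d_i^2.
  (7-1)^2=36, (4-8)^2=16, (6-9)^2=9, (8-7)^2=1, (1-5)^2=16, (2-3)^2=1, (3-6)^2=9, (9-2)^2=49, (5-4)^2=1
sum(d^2) = 138.
Step 3: rho = 1 - 6*138 / (9*(9^2 - 1)) = 1 - 828/720 = -0.150000.
Step 4: Under H0, t = rho * sqrt((n-2)/(1-rho^2)) = -0.4014 ~ t(7).
Step 5: Two-sided p-value from the t-distribution with 7 df = 0.700094.
Step 6: alpha = 0.05. fail to reject H0.

rho = -0.1500, p = 0.700094, fail to reject H0 at alpha = 0.05.


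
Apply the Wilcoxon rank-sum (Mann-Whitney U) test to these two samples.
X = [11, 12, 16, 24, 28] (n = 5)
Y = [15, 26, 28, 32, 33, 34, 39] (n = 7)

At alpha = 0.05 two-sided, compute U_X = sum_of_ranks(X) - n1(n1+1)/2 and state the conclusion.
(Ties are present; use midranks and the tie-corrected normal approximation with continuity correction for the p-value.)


Step 1: Combine and sort all 12 observations; assign midranks.
sorted (value, group): (11,X), (12,X), (15,Y), (16,X), (24,X), (26,Y), (28,X), (28,Y), (32,Y), (33,Y), (34,Y), (39,Y)
ranks: 11->1, 12->2, 15->3, 16->4, 24->5, 26->6, 28->7.5, 28->7.5, 32->9, 33->10, 34->11, 39->12
Step 2: Rank sum for X: R1 = 1 + 2 + 4 + 5 + 7.5 = 19.5.
Step 3: U_X = R1 - n1(n1+1)/2 = 19.5 - 5*6/2 = 19.5 - 15 = 4.5.
       U_Y = n1*n2 - U_X = 35 - 4.5 = 30.5.
Step 4: Ties are present, so use the tie-corrected normal approximation (with continuity correction) for the p-value.
Step 5: p-value = 0.041997; compare to alpha = 0.05. reject H0.

U_X = 4.5, p = 0.041997, reject H0 at alpha = 0.05.


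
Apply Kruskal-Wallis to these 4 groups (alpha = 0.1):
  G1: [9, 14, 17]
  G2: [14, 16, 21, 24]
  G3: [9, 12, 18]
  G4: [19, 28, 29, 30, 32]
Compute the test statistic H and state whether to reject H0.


Step 1: Combine all N = 15 observations and assign midranks.
sorted (value, group, rank): (9,G1,1.5), (9,G3,1.5), (12,G3,3), (14,G1,4.5), (14,G2,4.5), (16,G2,6), (17,G1,7), (18,G3,8), (19,G4,9), (21,G2,10), (24,G2,11), (28,G4,12), (29,G4,13), (30,G4,14), (32,G4,15)
Step 2: Sum ranks within each group.
R_1 = 13 (n_1 = 3)
R_2 = 31.5 (n_2 = 4)
R_3 = 12.5 (n_3 = 3)
R_4 = 63 (n_4 = 5)
Step 3: H = 12/(N(N+1)) * sum(R_i^2/n_i) - 3(N+1)
     = 12/(15*16) * (13^2/3 + 31.5^2/4 + 12.5^2/3 + 63^2/5) - 3*16
     = 0.050000 * 1150.28 - 48
     = 9.513958.
Step 4: Ties present; correction factor C = 1 - 12/(15^3 - 15) = 0.996429. Corrected H = 9.513958 / 0.996429 = 9.548059.
Step 5: Under H0, H ~ chi^2(3); p-value = 0.022826.
Step 6: alpha = 0.1. reject H0.

H = 9.5481, df = 3, p = 0.022826, reject H0.


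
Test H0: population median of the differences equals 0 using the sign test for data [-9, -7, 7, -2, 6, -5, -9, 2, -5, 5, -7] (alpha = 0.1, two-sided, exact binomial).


Step 1: Discard zero differences. Original n = 11; n_eff = number of nonzero differences = 11.
Nonzero differences (with sign): -9, -7, +7, -2, +6, -5, -9, +2, -5, +5, -7
Step 2: Count signs: positive = 4, negative = 7.
Step 3: Under H0: P(positive) = 0.5, so the number of positives S ~ Bin(11, 0.5).
Step 4: Two-sided exact p-value = sum of Bin(11,0.5) probabilities at or below the observed probability = 0.548828.
Step 5: alpha = 0.1. fail to reject H0.

n_eff = 11, pos = 4, neg = 7, p = 0.548828, fail to reject H0.


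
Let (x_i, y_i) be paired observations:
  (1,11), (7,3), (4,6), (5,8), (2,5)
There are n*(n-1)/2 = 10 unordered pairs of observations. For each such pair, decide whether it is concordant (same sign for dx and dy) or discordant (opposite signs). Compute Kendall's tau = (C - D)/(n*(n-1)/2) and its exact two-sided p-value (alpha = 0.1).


Step 1: Enumerate the 10 unordered pairs (i,j) with i<j and classify each by sign(x_j-x_i) * sign(y_j-y_i).
  (1,2):dx=+6,dy=-8->D; (1,3):dx=+3,dy=-5->D; (1,4):dx=+4,dy=-3->D; (1,5):dx=+1,dy=-6->D
  (2,3):dx=-3,dy=+3->D; (2,4):dx=-2,dy=+5->D; (2,5):dx=-5,dy=+2->D; (3,4):dx=+1,dy=+2->C
  (3,5):dx=-2,dy=-1->C; (4,5):dx=-3,dy=-3->C
Step 2: C = 3, D = 7, total pairs = 10.
Step 3: tau = (C - D)/(n(n-1)/2) = (3 - 7)/10 = -0.400000.
Step 4: Exact two-sided p-value (enumerate n! = 120 permutations of y under H0): p = 0.483333.
Step 5: alpha = 0.1. fail to reject H0.

tau_b = -0.4000 (C=3, D=7), p = 0.483333, fail to reject H0.


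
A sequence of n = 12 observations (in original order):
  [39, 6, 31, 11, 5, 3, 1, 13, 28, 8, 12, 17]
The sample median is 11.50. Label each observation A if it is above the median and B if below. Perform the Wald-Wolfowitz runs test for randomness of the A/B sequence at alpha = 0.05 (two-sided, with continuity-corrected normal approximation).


Step 1: Compute median = 11.50; label A = above, B = below.
Labels in order: ABABBBBAABAA  (n_A = 6, n_B = 6)
Step 2: Count runs R = 7.
Step 3: Under H0 (random ordering), E[R] = 2*n_A*n_B/(n_A+n_B) + 1 = 2*6*6/12 + 1 = 7.0000.
        Var[R] = 2*n_A*n_B*(2*n_A*n_B - n_A - n_B) / ((n_A+n_B)^2 * (n_A+n_B-1)) = 4320/1584 = 2.7273.
        SD[R] = 1.6514.
Step 4: R = E[R], so z = 0 with no continuity correction.
Step 5: Two-sided p-value via normal approximation = 2*(1 - Phi(|z|)) = 1.000000.
Step 6: alpha = 0.05. fail to reject H0.

R = 7, z = 0.0000, p = 1.000000, fail to reject H0.


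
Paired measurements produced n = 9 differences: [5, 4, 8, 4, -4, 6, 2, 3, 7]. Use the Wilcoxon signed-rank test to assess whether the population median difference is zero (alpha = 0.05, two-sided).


Step 1: Drop any zero differences (none here) and take |d_i|.
|d| = [5, 4, 8, 4, 4, 6, 2, 3, 7]
Step 2: Midrank |d_i| (ties get averaged ranks).
ranks: |5|->6, |4|->4, |8|->9, |4|->4, |4|->4, |6|->7, |2|->1, |3|->2, |7|->8
Step 3: Attach original signs; sum ranks with positive sign and with negative sign.
W+ = 6 + 4 + 9 + 4 + 7 + 1 + 2 + 8 = 41
W- = 4 = 4
(Check: W+ + W- = 45 should equal n(n+1)/2 = 45.)
Step 4: Test statistic W = min(W+, W-) = 4.
Step 5: Ties in |d|, so use the tie-corrected normal approximation.
        E[W] = n(n+1)/4 = 9*10/4 = 22.5.
        Tie groups: |d|=4 (t=3); sum(t^3 - t) = 24.
        Var[W] = n(n+1)(2n+1)/24 - sum(t^3-t)/48 = 1710/24 - 24/48 = 70.75.
        z = (W - E[W]) / sqrt(Var[W]) = (4 - 22.5) / 8.4113 = -2.1994.
        Two-sided p = 2*Phi(z) = 0.027848.
Step 6: alpha = 0.05. reject H0.

W+ = 41, W- = 4, W = min = 4, p = 0.027848, reject H0.


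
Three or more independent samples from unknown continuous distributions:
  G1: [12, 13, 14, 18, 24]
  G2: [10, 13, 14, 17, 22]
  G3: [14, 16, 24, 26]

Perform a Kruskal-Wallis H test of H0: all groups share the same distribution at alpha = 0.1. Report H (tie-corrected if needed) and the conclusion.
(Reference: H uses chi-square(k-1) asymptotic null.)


Step 1: Combine all N = 14 observations and assign midranks.
sorted (value, group, rank): (10,G2,1), (12,G1,2), (13,G1,3.5), (13,G2,3.5), (14,G1,6), (14,G2,6), (14,G3,6), (16,G3,8), (17,G2,9), (18,G1,10), (22,G2,11), (24,G1,12.5), (24,G3,12.5), (26,G3,14)
Step 2: Sum ranks within each group.
R_1 = 34 (n_1 = 5)
R_2 = 30.5 (n_2 = 5)
R_3 = 40.5 (n_3 = 4)
Step 3: H = 12/(N(N+1)) * sum(R_i^2/n_i) - 3(N+1)
     = 12/(14*15) * (34^2/5 + 30.5^2/5 + 40.5^2/4) - 3*15
     = 0.057143 * 827.312 - 45
     = 2.275000.
Step 4: Ties present; correction factor C = 1 - 36/(14^3 - 14) = 0.986813. Corrected H = 2.275000 / 0.986813 = 2.305401.
Step 5: Under H0, H ~ chi^2(2); p-value = 0.315783.
Step 6: alpha = 0.1. fail to reject H0.

H = 2.3054, df = 2, p = 0.315783, fail to reject H0.


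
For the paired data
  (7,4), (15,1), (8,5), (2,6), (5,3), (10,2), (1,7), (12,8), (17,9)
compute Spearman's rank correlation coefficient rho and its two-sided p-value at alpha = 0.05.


Step 1: Rank x and y separately (midranks; no ties here).
rank(x): 7->4, 15->8, 8->5, 2->2, 5->3, 10->6, 1->1, 12->7, 17->9
rank(y): 4->4, 1->1, 5->5, 6->6, 3->3, 2->2, 7->7, 8->8, 9->9
Step 2: d_i = R_x(i) - R_y(i); compute d_i^2.
  (4-4)^2=0, (8-1)^2=49, (5-5)^2=0, (2-6)^2=16, (3-3)^2=0, (6-2)^2=16, (1-7)^2=36, (7-8)^2=1, (9-9)^2=0
sum(d^2) = 118.
Step 3: rho = 1 - 6*118 / (9*(9^2 - 1)) = 1 - 708/720 = 0.016667.
Step 4: Under H0, t = rho * sqrt((n-2)/(1-rho^2)) = 0.0441 ~ t(7).
Step 5: Two-sided p-value from the t-distribution with 7 df = 0.966055.
Step 6: alpha = 0.05. fail to reject H0.

rho = 0.0167, p = 0.966055, fail to reject H0 at alpha = 0.05.


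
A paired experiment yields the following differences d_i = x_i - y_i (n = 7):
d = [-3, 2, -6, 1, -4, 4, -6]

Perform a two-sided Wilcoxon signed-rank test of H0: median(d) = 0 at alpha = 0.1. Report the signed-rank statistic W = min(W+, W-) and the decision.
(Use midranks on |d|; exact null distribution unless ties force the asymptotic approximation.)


Step 1: Drop any zero differences (none here) and take |d_i|.
|d| = [3, 2, 6, 1, 4, 4, 6]
Step 2: Midrank |d_i| (ties get averaged ranks).
ranks: |3|->3, |2|->2, |6|->6.5, |1|->1, |4|->4.5, |4|->4.5, |6|->6.5
Step 3: Attach original signs; sum ranks with positive sign and with negative sign.
W+ = 2 + 1 + 4.5 = 7.5
W- = 3 + 6.5 + 4.5 + 6.5 = 20.5
(Check: W+ + W- = 28 should equal n(n+1)/2 = 28.)
Step 4: Test statistic W = min(W+, W-) = 7.5.
Step 5: Ties in |d|, so use the tie-corrected normal approximation.
        E[W] = n(n+1)/4 = 7*8/4 = 14.
        Tie groups: |d|=4 (t=2), |d|=6 (t=2); sum(t^3 - t) = 12.
        Var[W] = n(n+1)(2n+1)/24 - sum(t^3-t)/48 = 840/24 - 12/48 = 34.75.
        z = (W - E[W]) / sqrt(Var[W]) = (7.5 - 14) / 5.8949 = -1.1026.
        Two-sided p = 2*Phi(z) = 0.270181.
Step 6: alpha = 0.1. fail to reject H0.

W+ = 7.5, W- = 20.5, W = min = 7.5, p = 0.270181, fail to reject H0.


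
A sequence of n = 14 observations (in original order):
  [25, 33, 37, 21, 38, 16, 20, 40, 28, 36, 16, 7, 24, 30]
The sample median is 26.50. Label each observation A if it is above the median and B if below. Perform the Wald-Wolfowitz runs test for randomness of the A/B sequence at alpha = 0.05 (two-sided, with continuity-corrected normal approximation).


Step 1: Compute median = 26.50; label A = above, B = below.
Labels in order: BAABABBAAABBBA  (n_A = 7, n_B = 7)
Step 2: Count runs R = 8.
Step 3: Under H0 (random ordering), E[R] = 2*n_A*n_B/(n_A+n_B) + 1 = 2*7*7/14 + 1 = 8.0000.
        Var[R] = 2*n_A*n_B*(2*n_A*n_B - n_A - n_B) / ((n_A+n_B)^2 * (n_A+n_B-1)) = 8232/2548 = 3.2308.
        SD[R] = 1.7974.
Step 4: R = E[R], so z = 0 with no continuity correction.
Step 5: Two-sided p-value via normal approximation = 2*(1 - Phi(|z|)) = 1.000000.
Step 6: alpha = 0.05. fail to reject H0.

R = 8, z = 0.0000, p = 1.000000, fail to reject H0.


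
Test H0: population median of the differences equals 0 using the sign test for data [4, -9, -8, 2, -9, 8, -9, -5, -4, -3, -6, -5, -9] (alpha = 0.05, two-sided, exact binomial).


Step 1: Discard zero differences. Original n = 13; n_eff = number of nonzero differences = 13.
Nonzero differences (with sign): +4, -9, -8, +2, -9, +8, -9, -5, -4, -3, -6, -5, -9
Step 2: Count signs: positive = 3, negative = 10.
Step 3: Under H0: P(positive) = 0.5, so the number of positives S ~ Bin(13, 0.5).
Step 4: Two-sided exact p-value = sum of Bin(13,0.5) probabilities at or below the observed probability = 0.092285.
Step 5: alpha = 0.05. fail to reject H0.

n_eff = 13, pos = 3, neg = 10, p = 0.092285, fail to reject H0.


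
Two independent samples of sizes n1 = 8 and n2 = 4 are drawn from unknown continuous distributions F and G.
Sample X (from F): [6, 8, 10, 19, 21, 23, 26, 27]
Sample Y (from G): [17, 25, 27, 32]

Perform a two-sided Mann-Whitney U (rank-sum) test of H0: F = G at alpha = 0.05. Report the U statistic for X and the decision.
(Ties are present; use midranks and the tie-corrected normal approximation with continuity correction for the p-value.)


Step 1: Combine and sort all 12 observations; assign midranks.
sorted (value, group): (6,X), (8,X), (10,X), (17,Y), (19,X), (21,X), (23,X), (25,Y), (26,X), (27,X), (27,Y), (32,Y)
ranks: 6->1, 8->2, 10->3, 17->4, 19->5, 21->6, 23->7, 25->8, 26->9, 27->10.5, 27->10.5, 32->12
Step 2: Rank sum for X: R1 = 1 + 2 + 3 + 5 + 6 + 7 + 9 + 10.5 = 43.5.
Step 3: U_X = R1 - n1(n1+1)/2 = 43.5 - 8*9/2 = 43.5 - 36 = 7.5.
       U_Y = n1*n2 - U_X = 32 - 7.5 = 24.5.
Step 4: Ties are present, so use the tie-corrected normal approximation (with continuity correction) for the p-value.
Step 5: p-value = 0.173478; compare to alpha = 0.05. fail to reject H0.

U_X = 7.5, p = 0.173478, fail to reject H0 at alpha = 0.05.


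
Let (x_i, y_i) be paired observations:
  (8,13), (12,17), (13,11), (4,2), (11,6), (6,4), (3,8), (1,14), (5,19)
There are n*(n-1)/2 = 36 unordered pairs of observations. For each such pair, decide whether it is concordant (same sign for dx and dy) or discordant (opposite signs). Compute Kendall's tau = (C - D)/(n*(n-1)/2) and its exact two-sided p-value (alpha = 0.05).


Step 1: Enumerate the 36 unordered pairs (i,j) with i<j and classify each by sign(x_j-x_i) * sign(y_j-y_i).
  (1,2):dx=+4,dy=+4->C; (1,3):dx=+5,dy=-2->D; (1,4):dx=-4,dy=-11->C; (1,5):dx=+3,dy=-7->D
  (1,6):dx=-2,dy=-9->C; (1,7):dx=-5,dy=-5->C; (1,8):dx=-7,dy=+1->D; (1,9):dx=-3,dy=+6->D
  (2,3):dx=+1,dy=-6->D; (2,4):dx=-8,dy=-15->C; (2,5):dx=-1,dy=-11->C; (2,6):dx=-6,dy=-13->C
  (2,7):dx=-9,dy=-9->C; (2,8):dx=-11,dy=-3->C; (2,9):dx=-7,dy=+2->D; (3,4):dx=-9,dy=-9->C
  (3,5):dx=-2,dy=-5->C; (3,6):dx=-7,dy=-7->C; (3,7):dx=-10,dy=-3->C; (3,8):dx=-12,dy=+3->D
  (3,9):dx=-8,dy=+8->D; (4,5):dx=+7,dy=+4->C; (4,6):dx=+2,dy=+2->C; (4,7):dx=-1,dy=+6->D
  (4,8):dx=-3,dy=+12->D; (4,9):dx=+1,dy=+17->C; (5,6):dx=-5,dy=-2->C; (5,7):dx=-8,dy=+2->D
  (5,8):dx=-10,dy=+8->D; (5,9):dx=-6,dy=+13->D; (6,7):dx=-3,dy=+4->D; (6,8):dx=-5,dy=+10->D
  (6,9):dx=-1,dy=+15->D; (7,8):dx=-2,dy=+6->D; (7,9):dx=+2,dy=+11->C; (8,9):dx=+4,dy=+5->C
Step 2: C = 19, D = 17, total pairs = 36.
Step 3: tau = (C - D)/(n(n-1)/2) = (19 - 17)/36 = 0.055556.
Step 4: Exact two-sided p-value (enumerate n! = 362880 permutations of y under H0): p = 0.919455.
Step 5: alpha = 0.05. fail to reject H0.

tau_b = 0.0556 (C=19, D=17), p = 0.919455, fail to reject H0.


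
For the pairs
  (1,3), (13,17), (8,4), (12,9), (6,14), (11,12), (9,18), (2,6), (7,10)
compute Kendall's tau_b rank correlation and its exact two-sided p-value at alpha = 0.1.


Step 1: Enumerate the 36 unordered pairs (i,j) with i<j and classify each by sign(x_j-x_i) * sign(y_j-y_i).
  (1,2):dx=+12,dy=+14->C; (1,3):dx=+7,dy=+1->C; (1,4):dx=+11,dy=+6->C; (1,5):dx=+5,dy=+11->C
  (1,6):dx=+10,dy=+9->C; (1,7):dx=+8,dy=+15->C; (1,8):dx=+1,dy=+3->C; (1,9):dx=+6,dy=+7->C
  (2,3):dx=-5,dy=-13->C; (2,4):dx=-1,dy=-8->C; (2,5):dx=-7,dy=-3->C; (2,6):dx=-2,dy=-5->C
  (2,7):dx=-4,dy=+1->D; (2,8):dx=-11,dy=-11->C; (2,9):dx=-6,dy=-7->C; (3,4):dx=+4,dy=+5->C
  (3,5):dx=-2,dy=+10->D; (3,6):dx=+3,dy=+8->C; (3,7):dx=+1,dy=+14->C; (3,8):dx=-6,dy=+2->D
  (3,9):dx=-1,dy=+6->D; (4,5):dx=-6,dy=+5->D; (4,6):dx=-1,dy=+3->D; (4,7):dx=-3,dy=+9->D
  (4,8):dx=-10,dy=-3->C; (4,9):dx=-5,dy=+1->D; (5,6):dx=+5,dy=-2->D; (5,7):dx=+3,dy=+4->C
  (5,8):dx=-4,dy=-8->C; (5,9):dx=+1,dy=-4->D; (6,7):dx=-2,dy=+6->D; (6,8):dx=-9,dy=-6->C
  (6,9):dx=-4,dy=-2->C; (7,8):dx=-7,dy=-12->C; (7,9):dx=-2,dy=-8->C; (8,9):dx=+5,dy=+4->C
Step 2: C = 25, D = 11, total pairs = 36.
Step 3: tau = (C - D)/(n(n-1)/2) = (25 - 11)/36 = 0.388889.
Step 4: Exact two-sided p-value (enumerate n! = 362880 permutations of y under H0): p = 0.180181.
Step 5: alpha = 0.1. fail to reject H0.

tau_b = 0.3889 (C=25, D=11), p = 0.180181, fail to reject H0.


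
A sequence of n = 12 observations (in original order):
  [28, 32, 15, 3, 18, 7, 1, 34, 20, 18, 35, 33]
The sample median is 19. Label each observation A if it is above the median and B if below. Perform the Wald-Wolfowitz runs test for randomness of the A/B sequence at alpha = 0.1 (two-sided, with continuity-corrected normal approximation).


Step 1: Compute median = 19; label A = above, B = below.
Labels in order: AABBBBBAABAA  (n_A = 6, n_B = 6)
Step 2: Count runs R = 5.
Step 3: Under H0 (random ordering), E[R] = 2*n_A*n_B/(n_A+n_B) + 1 = 2*6*6/12 + 1 = 7.0000.
        Var[R] = 2*n_A*n_B*(2*n_A*n_B - n_A - n_B) / ((n_A+n_B)^2 * (n_A+n_B-1)) = 4320/1584 = 2.7273.
        SD[R] = 1.6514.
Step 4: Continuity-corrected z = (R + 0.5 - E[R]) / SD[R] = (5 + 0.5 - 7.0000) / 1.6514 = -0.9083.
Step 5: Two-sided p-value via normal approximation = 2*(1 - Phi(|z|)) = 0.363722.
Step 6: alpha = 0.1. fail to reject H0.

R = 5, z = -0.9083, p = 0.363722, fail to reject H0.


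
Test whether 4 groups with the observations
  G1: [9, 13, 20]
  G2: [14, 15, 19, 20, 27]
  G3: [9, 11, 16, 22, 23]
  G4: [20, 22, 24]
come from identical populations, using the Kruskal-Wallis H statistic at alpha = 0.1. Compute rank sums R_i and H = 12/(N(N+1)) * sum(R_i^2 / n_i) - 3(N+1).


Step 1: Combine all N = 16 observations and assign midranks.
sorted (value, group, rank): (9,G1,1.5), (9,G3,1.5), (11,G3,3), (13,G1,4), (14,G2,5), (15,G2,6), (16,G3,7), (19,G2,8), (20,G1,10), (20,G2,10), (20,G4,10), (22,G3,12.5), (22,G4,12.5), (23,G3,14), (24,G4,15), (27,G2,16)
Step 2: Sum ranks within each group.
R_1 = 15.5 (n_1 = 3)
R_2 = 45 (n_2 = 5)
R_3 = 38 (n_3 = 5)
R_4 = 37.5 (n_4 = 3)
Step 3: H = 12/(N(N+1)) * sum(R_i^2/n_i) - 3(N+1)
     = 12/(16*17) * (15.5^2/3 + 45^2/5 + 38^2/5 + 37.5^2/3) - 3*17
     = 0.044118 * 1242.63 - 51
     = 3.822059.
Step 4: Ties present; correction factor C = 1 - 36/(16^3 - 16) = 0.991176. Corrected H = 3.822059 / 0.991176 = 3.856083.
Step 5: Under H0, H ~ chi^2(3); p-value = 0.277430.
Step 6: alpha = 0.1. fail to reject H0.

H = 3.8561, df = 3, p = 0.277430, fail to reject H0.


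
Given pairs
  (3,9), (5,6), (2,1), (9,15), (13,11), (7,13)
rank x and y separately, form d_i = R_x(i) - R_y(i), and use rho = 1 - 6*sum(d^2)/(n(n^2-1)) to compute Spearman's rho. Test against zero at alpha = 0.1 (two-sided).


Step 1: Rank x and y separately (midranks; no ties here).
rank(x): 3->2, 5->3, 2->1, 9->5, 13->6, 7->4
rank(y): 9->3, 6->2, 1->1, 15->6, 11->4, 13->5
Step 2: d_i = R_x(i) - R_y(i); compute d_i^2.
  (2-3)^2=1, (3-2)^2=1, (1-1)^2=0, (5-6)^2=1, (6-4)^2=4, (4-5)^2=1
sum(d^2) = 8.
Step 3: rho = 1 - 6*8 / (6*(6^2 - 1)) = 1 - 48/210 = 0.771429.
Step 4: Under H0, t = rho * sqrt((n-2)/(1-rho^2)) = 2.4247 ~ t(4).
Step 5: Two-sided p-value from the t-distribution with 4 df = 0.072397.
Step 6: alpha = 0.1. reject H0.

rho = 0.7714, p = 0.072397, reject H0 at alpha = 0.1.


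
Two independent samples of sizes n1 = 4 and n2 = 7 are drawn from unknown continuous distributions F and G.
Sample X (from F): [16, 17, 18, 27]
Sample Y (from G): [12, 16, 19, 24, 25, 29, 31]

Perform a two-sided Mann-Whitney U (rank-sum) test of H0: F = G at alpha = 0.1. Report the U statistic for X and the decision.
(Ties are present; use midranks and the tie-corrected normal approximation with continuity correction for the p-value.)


Step 1: Combine and sort all 11 observations; assign midranks.
sorted (value, group): (12,Y), (16,X), (16,Y), (17,X), (18,X), (19,Y), (24,Y), (25,Y), (27,X), (29,Y), (31,Y)
ranks: 12->1, 16->2.5, 16->2.5, 17->4, 18->5, 19->6, 24->7, 25->8, 27->9, 29->10, 31->11
Step 2: Rank sum for X: R1 = 2.5 + 4 + 5 + 9 = 20.5.
Step 3: U_X = R1 - n1(n1+1)/2 = 20.5 - 4*5/2 = 20.5 - 10 = 10.5.
       U_Y = n1*n2 - U_X = 28 - 10.5 = 17.5.
Step 4: Ties are present, so use the tie-corrected normal approximation (with continuity correction) for the p-value.
Step 5: p-value = 0.569872; compare to alpha = 0.1. fail to reject H0.

U_X = 10.5, p = 0.569872, fail to reject H0 at alpha = 0.1.


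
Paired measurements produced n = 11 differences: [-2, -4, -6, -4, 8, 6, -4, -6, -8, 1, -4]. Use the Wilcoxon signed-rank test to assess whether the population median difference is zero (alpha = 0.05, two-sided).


Step 1: Drop any zero differences (none here) and take |d_i|.
|d| = [2, 4, 6, 4, 8, 6, 4, 6, 8, 1, 4]
Step 2: Midrank |d_i| (ties get averaged ranks).
ranks: |2|->2, |4|->4.5, |6|->8, |4|->4.5, |8|->10.5, |6|->8, |4|->4.5, |6|->8, |8|->10.5, |1|->1, |4|->4.5
Step 3: Attach original signs; sum ranks with positive sign and with negative sign.
W+ = 10.5 + 8 + 1 = 19.5
W- = 2 + 4.5 + 8 + 4.5 + 4.5 + 8 + 10.5 + 4.5 = 46.5
(Check: W+ + W- = 66 should equal n(n+1)/2 = 66.)
Step 4: Test statistic W = min(W+, W-) = 19.5.
Step 5: Ties in |d|, so use the tie-corrected normal approximation.
        E[W] = n(n+1)/4 = 11*12/4 = 33.
        Tie groups: |d|=4 (t=4), |d|=6 (t=3), |d|=8 (t=2); sum(t^3 - t) = 90.
        Var[W] = n(n+1)(2n+1)/24 - sum(t^3-t)/48 = 3036/24 - 90/48 = 124.625.
        z = (W - E[W]) / sqrt(Var[W]) = (19.5 - 33) / 11.1636 = -1.2093.
        Two-sided p = 2*Phi(z) = 0.226551.
Step 6: alpha = 0.05. fail to reject H0.

W+ = 19.5, W- = 46.5, W = min = 19.5, p = 0.226551, fail to reject H0.


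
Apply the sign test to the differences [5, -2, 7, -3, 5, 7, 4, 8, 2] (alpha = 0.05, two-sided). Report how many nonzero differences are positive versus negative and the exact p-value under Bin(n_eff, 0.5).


Step 1: Discard zero differences. Original n = 9; n_eff = number of nonzero differences = 9.
Nonzero differences (with sign): +5, -2, +7, -3, +5, +7, +4, +8, +2
Step 2: Count signs: positive = 7, negative = 2.
Step 3: Under H0: P(positive) = 0.5, so the number of positives S ~ Bin(9, 0.5).
Step 4: Two-sided exact p-value = sum of Bin(9,0.5) probabilities at or below the observed probability = 0.179688.
Step 5: alpha = 0.05. fail to reject H0.

n_eff = 9, pos = 7, neg = 2, p = 0.179688, fail to reject H0.


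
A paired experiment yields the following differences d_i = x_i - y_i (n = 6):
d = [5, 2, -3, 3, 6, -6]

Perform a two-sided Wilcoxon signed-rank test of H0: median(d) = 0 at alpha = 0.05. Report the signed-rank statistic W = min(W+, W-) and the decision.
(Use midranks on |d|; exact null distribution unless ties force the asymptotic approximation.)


Step 1: Drop any zero differences (none here) and take |d_i|.
|d| = [5, 2, 3, 3, 6, 6]
Step 2: Midrank |d_i| (ties get averaged ranks).
ranks: |5|->4, |2|->1, |3|->2.5, |3|->2.5, |6|->5.5, |6|->5.5
Step 3: Attach original signs; sum ranks with positive sign and with negative sign.
W+ = 4 + 1 + 2.5 + 5.5 = 13
W- = 2.5 + 5.5 = 8
(Check: W+ + W- = 21 should equal n(n+1)/2 = 21.)
Step 4: Test statistic W = min(W+, W-) = 8.
Step 5: Ties in |d|, so use the tie-corrected normal approximation.
        E[W] = n(n+1)/4 = 6*7/4 = 10.5.
        Tie groups: |d|=3 (t=2), |d|=6 (t=2); sum(t^3 - t) = 12.
        Var[W] = n(n+1)(2n+1)/24 - sum(t^3-t)/48 = 546/24 - 12/48 = 22.5.
        z = (W - E[W]) / sqrt(Var[W]) = (8 - 10.5) / 4.7434 = -0.5270.
        Two-sided p = 2*Phi(z) = 0.598161.
Step 6: alpha = 0.05. fail to reject H0.

W+ = 13, W- = 8, W = min = 8, p = 0.598161, fail to reject H0.


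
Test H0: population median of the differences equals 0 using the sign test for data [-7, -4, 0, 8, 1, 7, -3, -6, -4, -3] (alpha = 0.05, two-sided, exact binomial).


Step 1: Discard zero differences. Original n = 10; n_eff = number of nonzero differences = 9.
Nonzero differences (with sign): -7, -4, +8, +1, +7, -3, -6, -4, -3
Step 2: Count signs: positive = 3, negative = 6.
Step 3: Under H0: P(positive) = 0.5, so the number of positives S ~ Bin(9, 0.5).
Step 4: Two-sided exact p-value = sum of Bin(9,0.5) probabilities at or below the observed probability = 0.507812.
Step 5: alpha = 0.05. fail to reject H0.

n_eff = 9, pos = 3, neg = 6, p = 0.507812, fail to reject H0.


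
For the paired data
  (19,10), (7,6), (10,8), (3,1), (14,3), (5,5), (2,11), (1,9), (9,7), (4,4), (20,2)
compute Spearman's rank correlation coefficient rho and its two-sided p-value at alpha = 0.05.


Step 1: Rank x and y separately (midranks; no ties here).
rank(x): 19->10, 7->6, 10->8, 3->3, 14->9, 5->5, 2->2, 1->1, 9->7, 4->4, 20->11
rank(y): 10->10, 6->6, 8->8, 1->1, 3->3, 5->5, 11->11, 9->9, 7->7, 4->4, 2->2
Step 2: d_i = R_x(i) - R_y(i); compute d_i^2.
  (10-10)^2=0, (6-6)^2=0, (8-8)^2=0, (3-1)^2=4, (9-3)^2=36, (5-5)^2=0, (2-11)^2=81, (1-9)^2=64, (7-7)^2=0, (4-4)^2=0, (11-2)^2=81
sum(d^2) = 266.
Step 3: rho = 1 - 6*266 / (11*(11^2 - 1)) = 1 - 1596/1320 = -0.209091.
Step 4: Under H0, t = rho * sqrt((n-2)/(1-rho^2)) = -0.6415 ~ t(9).
Step 5: Two-sided p-value from the t-distribution with 9 df = 0.537221.
Step 6: alpha = 0.05. fail to reject H0.

rho = -0.2091, p = 0.537221, fail to reject H0 at alpha = 0.05.


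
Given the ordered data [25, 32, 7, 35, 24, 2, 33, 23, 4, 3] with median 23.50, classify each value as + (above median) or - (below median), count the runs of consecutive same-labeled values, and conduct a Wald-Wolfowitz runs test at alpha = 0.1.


Step 1: Compute median = 23.50; label A = above, B = below.
Labels in order: AABAABABBB  (n_A = 5, n_B = 5)
Step 2: Count runs R = 6.
Step 3: Under H0 (random ordering), E[R] = 2*n_A*n_B/(n_A+n_B) + 1 = 2*5*5/10 + 1 = 6.0000.
        Var[R] = 2*n_A*n_B*(2*n_A*n_B - n_A - n_B) / ((n_A+n_B)^2 * (n_A+n_B-1)) = 2000/900 = 2.2222.
        SD[R] = 1.4907.
Step 4: R = E[R], so z = 0 with no continuity correction.
Step 5: Two-sided p-value via normal approximation = 2*(1 - Phi(|z|)) = 1.000000.
Step 6: alpha = 0.1. fail to reject H0.

R = 6, z = 0.0000, p = 1.000000, fail to reject H0.
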